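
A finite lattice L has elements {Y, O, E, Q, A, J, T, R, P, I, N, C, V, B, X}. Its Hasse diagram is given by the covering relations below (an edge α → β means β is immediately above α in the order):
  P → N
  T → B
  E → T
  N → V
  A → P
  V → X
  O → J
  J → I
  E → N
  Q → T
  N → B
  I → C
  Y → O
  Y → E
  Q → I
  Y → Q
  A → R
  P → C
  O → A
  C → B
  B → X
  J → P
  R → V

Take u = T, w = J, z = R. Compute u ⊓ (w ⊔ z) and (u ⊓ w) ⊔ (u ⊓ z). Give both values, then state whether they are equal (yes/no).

E; Y; no

w ⊔ z = V, so u ⊓ (w ⊔ z) = T ⊓ V = E.
u ⊓ w = Y and u ⊓ z = Y, so (u ⊓ w) ⊔ (u ⊓ z) = Y ⊔ Y = Y.
Equal: no.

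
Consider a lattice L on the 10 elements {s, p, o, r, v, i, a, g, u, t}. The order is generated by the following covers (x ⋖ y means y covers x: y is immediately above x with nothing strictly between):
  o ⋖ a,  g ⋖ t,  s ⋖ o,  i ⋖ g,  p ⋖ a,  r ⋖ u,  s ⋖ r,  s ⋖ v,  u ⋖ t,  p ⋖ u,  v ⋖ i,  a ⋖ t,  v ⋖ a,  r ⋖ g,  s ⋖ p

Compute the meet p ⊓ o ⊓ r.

Common lower bounds of {p, o, r}: s.
The greatest among these is s.

s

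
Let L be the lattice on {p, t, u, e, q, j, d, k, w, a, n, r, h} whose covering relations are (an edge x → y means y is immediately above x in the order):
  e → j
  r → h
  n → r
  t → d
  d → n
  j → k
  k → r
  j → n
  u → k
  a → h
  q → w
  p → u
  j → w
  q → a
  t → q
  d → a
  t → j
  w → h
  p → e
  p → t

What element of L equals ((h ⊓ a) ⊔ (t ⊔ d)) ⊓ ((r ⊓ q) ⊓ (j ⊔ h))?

h ∧ a = a
t ∨ d = d
a ∨ d = a
r ∧ q = t
j ∨ h = h
t ∧ h = t
a ∧ t = t

t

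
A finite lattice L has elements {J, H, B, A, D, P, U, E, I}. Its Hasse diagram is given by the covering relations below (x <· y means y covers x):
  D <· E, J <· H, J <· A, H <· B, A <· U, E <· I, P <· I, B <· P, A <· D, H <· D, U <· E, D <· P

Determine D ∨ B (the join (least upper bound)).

P

Common upper bounds of {D, B}: I, P.
The least among these is P.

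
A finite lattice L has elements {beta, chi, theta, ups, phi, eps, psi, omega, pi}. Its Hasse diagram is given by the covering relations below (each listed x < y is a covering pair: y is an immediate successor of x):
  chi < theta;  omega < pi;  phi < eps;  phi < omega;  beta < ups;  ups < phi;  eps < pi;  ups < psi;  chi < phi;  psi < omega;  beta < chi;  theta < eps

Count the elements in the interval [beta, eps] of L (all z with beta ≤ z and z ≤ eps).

6

The interval [beta, eps] = {beta, chi, eps, phi, theta, ups}, which has 6 elements.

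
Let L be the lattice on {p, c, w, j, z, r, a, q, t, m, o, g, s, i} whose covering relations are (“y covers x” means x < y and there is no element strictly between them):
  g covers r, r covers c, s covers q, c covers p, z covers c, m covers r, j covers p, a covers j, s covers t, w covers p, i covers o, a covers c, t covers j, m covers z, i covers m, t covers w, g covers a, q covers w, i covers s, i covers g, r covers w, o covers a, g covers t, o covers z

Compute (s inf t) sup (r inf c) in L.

g

s ∧ t = t
r ∧ c = c
t ∨ c = g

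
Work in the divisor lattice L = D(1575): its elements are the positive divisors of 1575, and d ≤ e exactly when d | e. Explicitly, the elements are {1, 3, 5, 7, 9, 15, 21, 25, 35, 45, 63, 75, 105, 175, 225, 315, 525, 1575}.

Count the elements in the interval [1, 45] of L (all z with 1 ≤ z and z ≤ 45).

The interval [1, 45] = {1, 15, 3, 45, 5, 9}, which has 6 elements.

6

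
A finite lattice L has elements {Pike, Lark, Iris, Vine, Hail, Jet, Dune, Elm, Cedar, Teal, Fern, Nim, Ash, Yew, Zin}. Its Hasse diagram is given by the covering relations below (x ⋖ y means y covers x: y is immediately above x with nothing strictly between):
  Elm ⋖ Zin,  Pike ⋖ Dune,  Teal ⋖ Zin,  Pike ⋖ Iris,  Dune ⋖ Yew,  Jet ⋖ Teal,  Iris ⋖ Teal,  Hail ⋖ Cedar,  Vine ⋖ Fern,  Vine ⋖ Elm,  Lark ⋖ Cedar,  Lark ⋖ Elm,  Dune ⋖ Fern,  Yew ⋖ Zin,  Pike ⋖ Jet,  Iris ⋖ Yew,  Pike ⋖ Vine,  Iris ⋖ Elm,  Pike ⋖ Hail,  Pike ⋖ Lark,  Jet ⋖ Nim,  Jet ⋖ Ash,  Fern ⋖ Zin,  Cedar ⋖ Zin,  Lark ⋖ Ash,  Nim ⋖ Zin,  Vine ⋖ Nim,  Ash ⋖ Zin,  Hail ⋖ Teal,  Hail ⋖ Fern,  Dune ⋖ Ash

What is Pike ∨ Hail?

Hail

Common upper bounds of {Pike, Hail}: Cedar, Fern, Hail, Teal, Zin.
The least among these is Hail.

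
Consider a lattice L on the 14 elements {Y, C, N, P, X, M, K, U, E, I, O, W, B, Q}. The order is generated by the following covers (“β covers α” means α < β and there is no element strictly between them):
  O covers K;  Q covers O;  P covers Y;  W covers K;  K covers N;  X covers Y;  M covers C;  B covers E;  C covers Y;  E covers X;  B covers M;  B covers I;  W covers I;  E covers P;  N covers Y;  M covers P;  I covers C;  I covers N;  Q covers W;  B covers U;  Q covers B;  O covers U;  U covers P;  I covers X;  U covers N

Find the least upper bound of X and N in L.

Common upper bounds of {X, N}: B, I, Q, W.
The least among these is I.

I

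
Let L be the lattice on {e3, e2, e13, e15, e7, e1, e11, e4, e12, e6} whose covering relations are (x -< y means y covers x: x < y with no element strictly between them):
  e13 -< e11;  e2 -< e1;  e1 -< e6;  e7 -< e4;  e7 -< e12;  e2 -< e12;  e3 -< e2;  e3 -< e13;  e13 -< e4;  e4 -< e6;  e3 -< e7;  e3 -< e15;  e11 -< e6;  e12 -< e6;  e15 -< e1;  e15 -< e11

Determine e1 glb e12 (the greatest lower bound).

Common lower bounds of {e1, e12}: e2, e3.
The greatest among these is e2.

e2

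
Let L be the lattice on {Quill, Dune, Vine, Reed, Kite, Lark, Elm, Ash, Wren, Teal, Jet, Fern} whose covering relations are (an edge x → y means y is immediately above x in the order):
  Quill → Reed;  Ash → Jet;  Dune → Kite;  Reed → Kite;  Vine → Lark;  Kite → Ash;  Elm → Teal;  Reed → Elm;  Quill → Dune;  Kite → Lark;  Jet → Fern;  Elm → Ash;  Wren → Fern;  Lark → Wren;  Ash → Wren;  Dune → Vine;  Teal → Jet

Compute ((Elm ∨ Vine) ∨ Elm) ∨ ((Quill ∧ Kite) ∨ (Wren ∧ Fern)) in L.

Wren

Elm ∨ Vine = Wren
Wren ∨ Elm = Wren
Quill ∧ Kite = Quill
Wren ∧ Fern = Wren
Quill ∨ Wren = Wren
Wren ∨ Wren = Wren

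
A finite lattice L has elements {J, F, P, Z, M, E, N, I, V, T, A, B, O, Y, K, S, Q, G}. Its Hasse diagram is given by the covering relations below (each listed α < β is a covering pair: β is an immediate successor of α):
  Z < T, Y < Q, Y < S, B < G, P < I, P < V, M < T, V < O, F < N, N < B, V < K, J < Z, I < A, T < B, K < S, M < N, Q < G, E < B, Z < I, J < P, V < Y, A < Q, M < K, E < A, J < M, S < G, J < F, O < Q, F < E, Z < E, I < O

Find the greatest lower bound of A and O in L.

Common lower bounds of {A, O}: I, J, P, Z.
The greatest among these is I.

I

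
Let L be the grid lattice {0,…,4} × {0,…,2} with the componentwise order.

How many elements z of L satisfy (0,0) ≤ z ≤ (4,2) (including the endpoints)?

The interval [(0,0), (4,2)] = {(0,0), (0,1), (0,2), (1,0), (1,1), (1,2), (2,0), (2,1), (2,2), (3,0), (3,1), (3,2), (4,0), (4,1), (4,2)}, which has 15 elements.

15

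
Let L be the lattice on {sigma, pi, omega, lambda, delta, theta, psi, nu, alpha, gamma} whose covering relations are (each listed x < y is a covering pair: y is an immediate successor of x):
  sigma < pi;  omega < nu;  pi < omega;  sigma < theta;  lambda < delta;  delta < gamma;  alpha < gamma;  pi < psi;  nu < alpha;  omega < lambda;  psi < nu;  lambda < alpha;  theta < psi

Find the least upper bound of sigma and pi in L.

Common upper bounds of {sigma, pi}: alpha, delta, gamma, lambda, nu, omega, pi, psi.
The least among these is pi.

pi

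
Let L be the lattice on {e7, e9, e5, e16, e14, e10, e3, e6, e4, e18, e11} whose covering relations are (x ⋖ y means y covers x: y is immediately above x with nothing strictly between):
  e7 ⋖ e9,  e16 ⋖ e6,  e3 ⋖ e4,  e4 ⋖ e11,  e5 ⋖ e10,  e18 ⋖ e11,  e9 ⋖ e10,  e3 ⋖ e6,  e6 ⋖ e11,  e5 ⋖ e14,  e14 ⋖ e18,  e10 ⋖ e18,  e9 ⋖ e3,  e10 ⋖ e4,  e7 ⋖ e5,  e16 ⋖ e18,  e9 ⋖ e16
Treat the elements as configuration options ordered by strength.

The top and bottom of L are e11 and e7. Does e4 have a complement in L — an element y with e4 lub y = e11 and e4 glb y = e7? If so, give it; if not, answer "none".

none

For every candidate y, either e4 ∨ y ≠ e11 or e4 ∧ y ≠ e7; no complement exists.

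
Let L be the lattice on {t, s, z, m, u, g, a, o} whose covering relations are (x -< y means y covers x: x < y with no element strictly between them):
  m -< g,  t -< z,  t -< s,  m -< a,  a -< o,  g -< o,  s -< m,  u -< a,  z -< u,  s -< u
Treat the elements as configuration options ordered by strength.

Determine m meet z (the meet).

t

Common lower bounds of {m, z}: t.
The greatest among these is t.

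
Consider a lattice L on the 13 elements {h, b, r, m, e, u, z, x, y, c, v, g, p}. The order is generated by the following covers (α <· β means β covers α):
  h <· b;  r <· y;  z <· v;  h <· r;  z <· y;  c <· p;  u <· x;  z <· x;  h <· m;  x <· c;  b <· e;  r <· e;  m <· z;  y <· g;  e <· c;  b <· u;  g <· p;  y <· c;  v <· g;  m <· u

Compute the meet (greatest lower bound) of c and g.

Common lower bounds of {c, g}: h, m, r, y, z.
The greatest among these is y.

y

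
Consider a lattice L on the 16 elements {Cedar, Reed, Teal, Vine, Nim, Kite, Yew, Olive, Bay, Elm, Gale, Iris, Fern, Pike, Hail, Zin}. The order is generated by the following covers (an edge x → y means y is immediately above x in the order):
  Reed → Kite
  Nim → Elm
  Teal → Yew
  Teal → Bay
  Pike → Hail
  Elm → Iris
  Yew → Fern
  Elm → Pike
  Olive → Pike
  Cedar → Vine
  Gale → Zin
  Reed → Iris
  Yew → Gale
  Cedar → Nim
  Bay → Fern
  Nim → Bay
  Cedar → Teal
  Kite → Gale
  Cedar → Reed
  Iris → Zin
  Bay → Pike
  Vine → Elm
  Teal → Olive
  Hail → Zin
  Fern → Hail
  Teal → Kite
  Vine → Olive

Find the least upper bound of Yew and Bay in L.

Fern

Common upper bounds of {Yew, Bay}: Fern, Hail, Zin.
The least among these is Fern.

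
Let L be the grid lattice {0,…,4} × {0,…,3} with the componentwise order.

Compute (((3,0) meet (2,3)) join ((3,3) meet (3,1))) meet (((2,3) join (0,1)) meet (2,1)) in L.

(2,1)

(3,0) ∧ (2,3) = (2,0)
(3,3) ∧ (3,1) = (3,1)
(2,0) ∨ (3,1) = (3,1)
(2,3) ∨ (0,1) = (2,3)
(2,3) ∧ (2,1) = (2,1)
(3,1) ∧ (2,1) = (2,1)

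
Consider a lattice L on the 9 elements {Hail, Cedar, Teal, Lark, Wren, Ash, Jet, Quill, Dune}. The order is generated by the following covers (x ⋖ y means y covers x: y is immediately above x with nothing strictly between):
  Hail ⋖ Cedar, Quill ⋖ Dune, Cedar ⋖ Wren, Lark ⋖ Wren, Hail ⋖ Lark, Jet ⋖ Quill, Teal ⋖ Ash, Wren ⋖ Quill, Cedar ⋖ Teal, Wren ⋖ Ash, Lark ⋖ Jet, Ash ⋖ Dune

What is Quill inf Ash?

Common lower bounds of {Quill, Ash}: Cedar, Hail, Lark, Wren.
The greatest among these is Wren.

Wren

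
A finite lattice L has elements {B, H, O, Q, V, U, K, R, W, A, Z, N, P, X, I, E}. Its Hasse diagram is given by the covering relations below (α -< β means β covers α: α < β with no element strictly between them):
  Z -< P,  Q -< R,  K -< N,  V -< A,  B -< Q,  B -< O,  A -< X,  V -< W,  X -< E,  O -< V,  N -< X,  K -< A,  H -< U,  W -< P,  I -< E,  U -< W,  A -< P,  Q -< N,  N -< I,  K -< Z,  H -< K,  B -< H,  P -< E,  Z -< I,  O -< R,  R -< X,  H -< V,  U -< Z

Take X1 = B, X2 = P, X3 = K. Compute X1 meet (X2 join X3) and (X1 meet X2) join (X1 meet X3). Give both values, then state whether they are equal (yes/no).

B; B; yes

X2 join X3 = P, so X1 meet (X2 join X3) = B meet P = B.
X1 meet X2 = B and X1 meet X3 = B, so (X1 meet X2) join (X1 meet X3) = B join B = B.
Equal: yes.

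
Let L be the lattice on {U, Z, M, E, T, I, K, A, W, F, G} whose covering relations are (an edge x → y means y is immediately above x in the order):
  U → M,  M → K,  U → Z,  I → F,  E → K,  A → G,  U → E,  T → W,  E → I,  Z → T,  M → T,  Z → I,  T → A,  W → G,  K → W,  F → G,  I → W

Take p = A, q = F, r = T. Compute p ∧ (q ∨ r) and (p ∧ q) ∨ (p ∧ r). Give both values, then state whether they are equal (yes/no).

q ∨ r = G, so p ∧ (q ∨ r) = A ∧ G = A.
p ∧ q = Z and p ∧ r = T, so (p ∧ q) ∨ (p ∧ r) = Z ∨ T = T.
Equal: no.

A; T; no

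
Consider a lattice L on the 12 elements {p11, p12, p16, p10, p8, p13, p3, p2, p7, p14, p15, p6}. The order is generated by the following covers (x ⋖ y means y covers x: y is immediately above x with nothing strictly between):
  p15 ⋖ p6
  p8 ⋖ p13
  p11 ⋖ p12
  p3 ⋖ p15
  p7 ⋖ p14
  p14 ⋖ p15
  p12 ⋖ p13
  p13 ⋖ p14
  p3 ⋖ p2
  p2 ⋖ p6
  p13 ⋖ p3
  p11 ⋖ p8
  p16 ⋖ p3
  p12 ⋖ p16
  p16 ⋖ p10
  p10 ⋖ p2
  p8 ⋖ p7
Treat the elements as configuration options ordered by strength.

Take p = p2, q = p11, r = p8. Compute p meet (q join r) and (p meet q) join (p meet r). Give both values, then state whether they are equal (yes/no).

p8; p8; yes

q join r = p8, so p meet (q join r) = p2 meet p8 = p8.
p meet q = p11 and p meet r = p8, so (p meet q) join (p meet r) = p11 join p8 = p8.
Equal: yes.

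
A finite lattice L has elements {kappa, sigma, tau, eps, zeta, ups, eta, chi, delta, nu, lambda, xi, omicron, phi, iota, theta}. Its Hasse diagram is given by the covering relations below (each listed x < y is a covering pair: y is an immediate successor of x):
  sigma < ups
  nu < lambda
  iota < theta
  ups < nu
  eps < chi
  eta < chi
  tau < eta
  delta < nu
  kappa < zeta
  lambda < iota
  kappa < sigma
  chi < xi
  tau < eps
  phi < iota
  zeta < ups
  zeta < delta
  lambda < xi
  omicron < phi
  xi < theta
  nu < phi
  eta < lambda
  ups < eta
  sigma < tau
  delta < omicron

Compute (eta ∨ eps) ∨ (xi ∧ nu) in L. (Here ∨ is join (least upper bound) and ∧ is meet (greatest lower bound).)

eta ∨ eps = chi
xi ∧ nu = nu
chi ∨ nu = xi

xi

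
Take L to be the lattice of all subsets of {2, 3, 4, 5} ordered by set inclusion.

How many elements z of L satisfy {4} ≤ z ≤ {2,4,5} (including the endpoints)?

4

The interval [{4}, {2,4,5}] = {{2,4,5}, {2,4}, {4,5}, {4}}, which has 4 elements.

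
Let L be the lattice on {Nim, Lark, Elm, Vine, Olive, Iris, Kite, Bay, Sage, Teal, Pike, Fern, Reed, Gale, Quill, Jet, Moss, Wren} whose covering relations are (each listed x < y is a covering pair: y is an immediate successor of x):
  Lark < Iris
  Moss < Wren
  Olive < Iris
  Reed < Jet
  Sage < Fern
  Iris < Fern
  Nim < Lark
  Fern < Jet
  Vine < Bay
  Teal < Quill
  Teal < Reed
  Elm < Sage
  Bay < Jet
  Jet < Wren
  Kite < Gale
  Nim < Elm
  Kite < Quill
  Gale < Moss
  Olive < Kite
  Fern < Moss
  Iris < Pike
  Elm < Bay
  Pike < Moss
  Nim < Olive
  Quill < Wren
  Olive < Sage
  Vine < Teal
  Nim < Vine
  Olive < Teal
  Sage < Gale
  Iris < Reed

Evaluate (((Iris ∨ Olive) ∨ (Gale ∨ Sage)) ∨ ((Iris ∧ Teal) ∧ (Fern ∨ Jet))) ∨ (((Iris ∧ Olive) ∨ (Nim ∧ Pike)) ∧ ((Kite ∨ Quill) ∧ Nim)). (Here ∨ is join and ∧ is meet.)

Moss

Iris ∨ Olive = Iris
Gale ∨ Sage = Gale
Iris ∨ Gale = Moss
Iris ∧ Teal = Olive
Fern ∨ Jet = Jet
Olive ∧ Jet = Olive
Moss ∨ Olive = Moss
Iris ∧ Olive = Olive
Nim ∧ Pike = Nim
Olive ∨ Nim = Olive
Kite ∨ Quill = Quill
Quill ∧ Nim = Nim
Olive ∧ Nim = Nim
Moss ∨ Nim = Moss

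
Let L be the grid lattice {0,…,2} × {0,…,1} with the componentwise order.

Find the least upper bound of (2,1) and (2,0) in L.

(2,1)

Common upper bounds of {(2,1), (2,0)}: (2,1).
The least among these is (2,1).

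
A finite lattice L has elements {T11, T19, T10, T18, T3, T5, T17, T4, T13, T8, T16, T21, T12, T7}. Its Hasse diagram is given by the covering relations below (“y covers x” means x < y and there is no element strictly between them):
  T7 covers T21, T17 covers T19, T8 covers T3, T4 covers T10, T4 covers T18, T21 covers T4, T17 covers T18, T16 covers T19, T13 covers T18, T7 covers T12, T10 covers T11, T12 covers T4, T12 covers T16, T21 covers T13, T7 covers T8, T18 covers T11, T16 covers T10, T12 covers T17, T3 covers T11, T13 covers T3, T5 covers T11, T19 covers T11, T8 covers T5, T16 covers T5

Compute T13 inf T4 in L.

T18

T13 ∧ T4 = T18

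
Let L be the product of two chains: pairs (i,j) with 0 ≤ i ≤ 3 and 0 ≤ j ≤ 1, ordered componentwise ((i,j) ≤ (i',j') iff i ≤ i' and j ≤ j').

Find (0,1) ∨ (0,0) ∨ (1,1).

In a product of chains, the join is componentwise max, giving (1,1).

(1,1)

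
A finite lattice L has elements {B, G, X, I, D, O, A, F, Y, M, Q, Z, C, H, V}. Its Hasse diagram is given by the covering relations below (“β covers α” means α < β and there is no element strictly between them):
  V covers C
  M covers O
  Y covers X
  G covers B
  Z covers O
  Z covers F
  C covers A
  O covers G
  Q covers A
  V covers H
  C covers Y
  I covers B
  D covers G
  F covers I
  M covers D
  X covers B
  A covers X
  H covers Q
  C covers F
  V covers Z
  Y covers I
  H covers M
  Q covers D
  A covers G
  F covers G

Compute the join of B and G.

G

Common upper bounds of {B, G}: A, C, D, F, G, H, M, O, Q, V, Z.
The least among these is G.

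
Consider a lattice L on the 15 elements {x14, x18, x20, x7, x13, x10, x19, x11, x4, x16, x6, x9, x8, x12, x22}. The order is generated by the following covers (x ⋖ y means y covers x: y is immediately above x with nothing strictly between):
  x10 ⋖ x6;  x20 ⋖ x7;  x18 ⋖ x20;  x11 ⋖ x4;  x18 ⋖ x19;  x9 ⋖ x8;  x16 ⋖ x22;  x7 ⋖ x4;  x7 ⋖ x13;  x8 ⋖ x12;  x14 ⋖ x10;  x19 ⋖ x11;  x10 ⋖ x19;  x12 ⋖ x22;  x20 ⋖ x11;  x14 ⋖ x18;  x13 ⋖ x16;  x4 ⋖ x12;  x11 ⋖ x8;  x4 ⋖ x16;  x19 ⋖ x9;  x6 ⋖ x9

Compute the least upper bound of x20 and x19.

x11

Common upper bounds of {x20, x19}: x11, x12, x16, x22, x4, x8.
The least among these is x11.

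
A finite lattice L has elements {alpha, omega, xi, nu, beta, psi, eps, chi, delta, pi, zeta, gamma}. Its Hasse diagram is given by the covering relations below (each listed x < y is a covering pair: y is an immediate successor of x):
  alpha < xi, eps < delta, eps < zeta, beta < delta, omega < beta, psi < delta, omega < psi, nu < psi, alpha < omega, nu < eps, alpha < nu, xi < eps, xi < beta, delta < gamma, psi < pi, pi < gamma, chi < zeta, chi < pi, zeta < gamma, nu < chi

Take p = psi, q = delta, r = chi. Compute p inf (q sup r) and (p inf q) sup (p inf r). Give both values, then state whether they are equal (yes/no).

psi; psi; yes

q sup r = gamma, so p inf (q sup r) = psi inf gamma = psi.
p inf q = psi and p inf r = nu, so (p inf q) sup (p inf r) = psi sup nu = psi.
Equal: yes.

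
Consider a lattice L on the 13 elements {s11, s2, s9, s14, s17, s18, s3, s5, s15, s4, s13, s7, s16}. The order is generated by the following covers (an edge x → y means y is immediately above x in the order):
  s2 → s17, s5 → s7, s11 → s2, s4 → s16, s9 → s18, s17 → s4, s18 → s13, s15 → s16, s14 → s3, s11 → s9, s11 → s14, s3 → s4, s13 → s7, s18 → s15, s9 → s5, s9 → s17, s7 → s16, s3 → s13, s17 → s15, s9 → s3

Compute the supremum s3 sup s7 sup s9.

Common upper bounds of {s3, s7, s9}: s16, s7.
The least among these is s7.

s7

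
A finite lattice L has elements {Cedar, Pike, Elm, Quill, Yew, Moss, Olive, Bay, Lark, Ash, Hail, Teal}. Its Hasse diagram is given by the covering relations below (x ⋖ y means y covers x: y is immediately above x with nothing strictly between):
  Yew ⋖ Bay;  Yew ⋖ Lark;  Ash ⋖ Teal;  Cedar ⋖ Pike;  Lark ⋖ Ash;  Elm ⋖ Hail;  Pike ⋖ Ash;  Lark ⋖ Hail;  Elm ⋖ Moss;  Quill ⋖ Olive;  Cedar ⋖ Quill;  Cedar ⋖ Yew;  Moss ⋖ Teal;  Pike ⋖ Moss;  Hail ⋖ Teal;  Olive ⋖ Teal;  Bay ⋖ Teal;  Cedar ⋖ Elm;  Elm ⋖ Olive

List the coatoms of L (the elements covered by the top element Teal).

Ash, Bay, Hail, Moss, Olive

The coatoms are exactly the elements covered by Teal: Ash, Bay, Hail, Moss, Olive.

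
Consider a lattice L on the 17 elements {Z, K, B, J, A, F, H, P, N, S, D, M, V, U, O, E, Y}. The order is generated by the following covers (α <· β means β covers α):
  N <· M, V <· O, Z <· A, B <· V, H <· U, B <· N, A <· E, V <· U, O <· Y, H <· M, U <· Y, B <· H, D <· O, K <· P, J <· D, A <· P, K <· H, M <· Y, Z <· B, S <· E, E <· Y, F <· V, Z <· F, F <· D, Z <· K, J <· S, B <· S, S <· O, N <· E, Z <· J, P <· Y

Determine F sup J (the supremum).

Common upper bounds of {F, J}: D, O, Y.
The least among these is D.

D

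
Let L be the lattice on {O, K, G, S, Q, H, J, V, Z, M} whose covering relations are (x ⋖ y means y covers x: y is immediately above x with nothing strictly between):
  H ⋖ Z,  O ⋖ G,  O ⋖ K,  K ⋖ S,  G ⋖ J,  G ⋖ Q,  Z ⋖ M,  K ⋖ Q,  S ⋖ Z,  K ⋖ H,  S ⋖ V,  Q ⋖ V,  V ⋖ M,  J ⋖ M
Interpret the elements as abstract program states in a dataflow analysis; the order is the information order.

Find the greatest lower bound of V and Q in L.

Common lower bounds of {V, Q}: G, K, O, Q.
The greatest among these is Q.

Q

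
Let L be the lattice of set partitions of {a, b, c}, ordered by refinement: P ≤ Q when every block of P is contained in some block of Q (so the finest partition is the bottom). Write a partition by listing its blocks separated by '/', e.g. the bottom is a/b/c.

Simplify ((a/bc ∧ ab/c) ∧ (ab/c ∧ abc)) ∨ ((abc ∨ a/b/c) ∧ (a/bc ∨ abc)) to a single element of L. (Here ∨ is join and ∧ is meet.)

abc

a/bc ∧ ab/c = a/b/c
ab/c ∧ abc = ab/c
a/b/c ∧ ab/c = a/b/c
abc ∨ a/b/c = abc
a/bc ∨ abc = abc
abc ∧ abc = abc
a/b/c ∨ abc = abc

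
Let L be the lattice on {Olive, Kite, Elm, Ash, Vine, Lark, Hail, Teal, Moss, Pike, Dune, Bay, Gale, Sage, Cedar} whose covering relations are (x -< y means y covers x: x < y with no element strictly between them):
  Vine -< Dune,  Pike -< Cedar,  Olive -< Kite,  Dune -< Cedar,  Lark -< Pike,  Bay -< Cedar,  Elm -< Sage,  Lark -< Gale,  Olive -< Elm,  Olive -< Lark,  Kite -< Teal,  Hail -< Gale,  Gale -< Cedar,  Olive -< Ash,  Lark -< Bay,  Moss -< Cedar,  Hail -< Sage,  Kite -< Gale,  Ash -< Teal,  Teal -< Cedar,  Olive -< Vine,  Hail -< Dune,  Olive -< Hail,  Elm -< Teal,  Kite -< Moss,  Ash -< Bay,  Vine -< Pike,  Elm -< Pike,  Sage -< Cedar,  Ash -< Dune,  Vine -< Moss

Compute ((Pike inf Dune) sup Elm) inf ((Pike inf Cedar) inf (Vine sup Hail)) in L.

Vine

Pike ∧ Dune = Vine
Vine ∨ Elm = Pike
Pike ∧ Cedar = Pike
Vine ∨ Hail = Dune
Pike ∧ Dune = Vine
Pike ∧ Vine = Vine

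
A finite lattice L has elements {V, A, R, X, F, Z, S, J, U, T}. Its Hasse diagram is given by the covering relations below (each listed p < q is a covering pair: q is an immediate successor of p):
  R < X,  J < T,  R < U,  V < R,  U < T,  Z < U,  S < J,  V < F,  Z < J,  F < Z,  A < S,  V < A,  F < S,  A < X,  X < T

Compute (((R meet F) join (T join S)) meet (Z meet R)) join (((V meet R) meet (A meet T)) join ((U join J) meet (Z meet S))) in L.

R ∧ F = V
T ∨ S = T
V ∨ T = T
Z ∧ R = V
T ∧ V = V
V ∧ R = V
A ∧ T = A
V ∧ A = V
U ∨ J = T
Z ∧ S = F
T ∧ F = F
V ∨ F = F
V ∨ F = F

F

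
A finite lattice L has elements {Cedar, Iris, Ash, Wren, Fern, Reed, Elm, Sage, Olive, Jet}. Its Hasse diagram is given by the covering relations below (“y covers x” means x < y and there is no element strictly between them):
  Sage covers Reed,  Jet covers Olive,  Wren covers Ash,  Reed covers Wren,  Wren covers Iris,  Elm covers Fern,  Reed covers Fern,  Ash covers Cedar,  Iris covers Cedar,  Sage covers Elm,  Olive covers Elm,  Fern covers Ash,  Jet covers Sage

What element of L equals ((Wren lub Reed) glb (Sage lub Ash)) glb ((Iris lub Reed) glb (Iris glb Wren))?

Iris

Wren ∨ Reed = Reed
Sage ∨ Ash = Sage
Reed ∧ Sage = Reed
Iris ∨ Reed = Reed
Iris ∧ Wren = Iris
Reed ∧ Iris = Iris
Reed ∧ Iris = Iris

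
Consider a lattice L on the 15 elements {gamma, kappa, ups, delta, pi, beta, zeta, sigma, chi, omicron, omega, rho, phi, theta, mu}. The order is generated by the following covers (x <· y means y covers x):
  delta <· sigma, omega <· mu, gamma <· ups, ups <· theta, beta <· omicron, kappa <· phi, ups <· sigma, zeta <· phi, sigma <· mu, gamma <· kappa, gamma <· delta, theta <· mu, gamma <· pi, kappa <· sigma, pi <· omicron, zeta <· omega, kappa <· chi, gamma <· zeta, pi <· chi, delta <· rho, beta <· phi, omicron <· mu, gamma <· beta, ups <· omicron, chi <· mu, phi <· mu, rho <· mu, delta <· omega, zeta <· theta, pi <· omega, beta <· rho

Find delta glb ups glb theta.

Common lower bounds of {delta, ups, theta}: gamma.
The greatest among these is gamma.

gamma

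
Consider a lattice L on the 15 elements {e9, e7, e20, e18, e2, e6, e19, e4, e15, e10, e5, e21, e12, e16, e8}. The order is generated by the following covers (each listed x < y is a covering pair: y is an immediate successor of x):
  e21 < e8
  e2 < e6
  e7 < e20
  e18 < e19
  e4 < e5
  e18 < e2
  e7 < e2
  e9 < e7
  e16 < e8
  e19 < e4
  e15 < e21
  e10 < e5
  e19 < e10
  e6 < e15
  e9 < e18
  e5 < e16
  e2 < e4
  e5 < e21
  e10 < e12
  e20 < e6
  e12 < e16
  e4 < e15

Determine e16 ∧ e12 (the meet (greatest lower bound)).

e12

Common lower bounds of {e16, e12}: e10, e12, e18, e19, e9.
The greatest among these is e12.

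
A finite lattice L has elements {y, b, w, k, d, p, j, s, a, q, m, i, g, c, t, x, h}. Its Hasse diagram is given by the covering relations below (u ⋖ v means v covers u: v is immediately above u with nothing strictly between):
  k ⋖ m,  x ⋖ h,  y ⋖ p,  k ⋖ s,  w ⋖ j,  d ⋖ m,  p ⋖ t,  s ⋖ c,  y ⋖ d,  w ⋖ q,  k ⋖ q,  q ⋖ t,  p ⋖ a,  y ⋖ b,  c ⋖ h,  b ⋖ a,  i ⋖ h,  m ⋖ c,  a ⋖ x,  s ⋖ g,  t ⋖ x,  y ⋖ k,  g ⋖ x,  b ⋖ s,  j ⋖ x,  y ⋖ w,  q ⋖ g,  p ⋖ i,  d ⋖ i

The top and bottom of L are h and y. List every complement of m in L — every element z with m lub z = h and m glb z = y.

a, j, p, w

Need z with m ∨ z = h and m ∧ z = y.
Checking each element gives: a, j, p, w.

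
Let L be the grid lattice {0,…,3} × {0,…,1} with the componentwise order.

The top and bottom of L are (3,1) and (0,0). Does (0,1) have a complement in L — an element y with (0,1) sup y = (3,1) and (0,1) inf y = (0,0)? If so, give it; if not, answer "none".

Need y with (0,1) ∨ y = (3,1) and (0,1) ∧ y = (0,0).
Checking each element gives: (3,0).

(3,0)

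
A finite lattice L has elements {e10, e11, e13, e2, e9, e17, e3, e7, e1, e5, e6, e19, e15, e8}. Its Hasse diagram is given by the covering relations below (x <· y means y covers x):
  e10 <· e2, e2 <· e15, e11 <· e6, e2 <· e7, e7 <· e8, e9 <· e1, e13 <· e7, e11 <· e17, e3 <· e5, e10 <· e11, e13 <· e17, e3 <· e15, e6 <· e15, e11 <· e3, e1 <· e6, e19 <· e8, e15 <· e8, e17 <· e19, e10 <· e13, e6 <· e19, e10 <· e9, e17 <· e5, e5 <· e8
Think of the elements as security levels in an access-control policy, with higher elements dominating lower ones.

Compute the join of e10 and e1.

e1

Common upper bounds of {e10, e1}: e1, e15, e19, e6, e8.
The least among these is e1.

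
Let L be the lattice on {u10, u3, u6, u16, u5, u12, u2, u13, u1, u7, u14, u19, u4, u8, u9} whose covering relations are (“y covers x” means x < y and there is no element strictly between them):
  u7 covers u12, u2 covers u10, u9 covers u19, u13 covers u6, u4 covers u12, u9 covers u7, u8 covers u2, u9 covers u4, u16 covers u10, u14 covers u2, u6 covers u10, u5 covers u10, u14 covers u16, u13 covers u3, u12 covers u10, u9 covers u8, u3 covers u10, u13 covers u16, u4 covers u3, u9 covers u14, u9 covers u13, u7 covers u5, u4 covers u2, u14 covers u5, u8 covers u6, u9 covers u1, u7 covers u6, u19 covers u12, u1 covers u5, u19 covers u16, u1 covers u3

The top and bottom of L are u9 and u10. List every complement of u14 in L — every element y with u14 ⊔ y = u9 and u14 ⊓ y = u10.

Need y with u14 ∨ y = u9 and u14 ∧ y = u10.
Checking each element gives: u12, u3, u6.

u12, u3, u6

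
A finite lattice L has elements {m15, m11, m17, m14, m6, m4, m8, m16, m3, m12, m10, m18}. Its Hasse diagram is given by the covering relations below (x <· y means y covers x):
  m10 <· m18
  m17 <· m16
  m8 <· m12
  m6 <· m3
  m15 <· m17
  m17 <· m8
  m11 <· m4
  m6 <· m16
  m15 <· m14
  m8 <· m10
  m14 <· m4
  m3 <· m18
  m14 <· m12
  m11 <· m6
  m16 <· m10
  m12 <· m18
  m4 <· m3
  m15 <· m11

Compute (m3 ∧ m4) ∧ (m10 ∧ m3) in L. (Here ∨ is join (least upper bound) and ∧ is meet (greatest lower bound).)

m3 ∧ m4 = m4
m10 ∧ m3 = m6
m4 ∧ m6 = m11

m11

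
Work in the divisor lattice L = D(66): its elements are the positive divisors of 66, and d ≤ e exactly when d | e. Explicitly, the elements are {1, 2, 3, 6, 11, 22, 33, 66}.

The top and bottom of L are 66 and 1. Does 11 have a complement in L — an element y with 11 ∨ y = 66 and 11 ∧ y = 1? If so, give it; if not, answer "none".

6

Need y with 11 ∨ y = 66 and 11 ∧ y = 1.
Checking each element gives: 6.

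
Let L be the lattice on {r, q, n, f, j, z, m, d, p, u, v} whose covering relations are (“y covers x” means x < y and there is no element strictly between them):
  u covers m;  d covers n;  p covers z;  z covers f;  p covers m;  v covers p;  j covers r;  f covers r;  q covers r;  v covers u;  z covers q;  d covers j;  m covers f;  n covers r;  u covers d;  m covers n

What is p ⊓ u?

Common lower bounds of {p, u}: f, m, n, r.
The greatest among these is m.

m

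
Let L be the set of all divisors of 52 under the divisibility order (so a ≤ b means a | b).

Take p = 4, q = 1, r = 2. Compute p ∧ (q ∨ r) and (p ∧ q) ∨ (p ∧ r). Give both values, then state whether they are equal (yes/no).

q ∨ r = 2, so p ∧ (q ∨ r) = 4 ∧ 2 = 2.
p ∧ q = 1 and p ∧ r = 2, so (p ∧ q) ∨ (p ∧ r) = 1 ∨ 2 = 2.
Equal: yes.

2; 2; yes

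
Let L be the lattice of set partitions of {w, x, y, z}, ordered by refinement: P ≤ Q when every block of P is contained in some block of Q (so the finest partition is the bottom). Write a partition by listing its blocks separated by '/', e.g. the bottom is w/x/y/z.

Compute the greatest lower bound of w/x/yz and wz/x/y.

w/x/y/z

The meet (common refinement) of w/x/yz and wz/x/y intersects blocks pairwise, giving w/x/y/z.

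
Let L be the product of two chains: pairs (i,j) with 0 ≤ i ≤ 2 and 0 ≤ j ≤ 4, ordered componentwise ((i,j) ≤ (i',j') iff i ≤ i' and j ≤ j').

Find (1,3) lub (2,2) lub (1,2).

(2,3)

In a product of chains, the join is componentwise max, giving (2,3).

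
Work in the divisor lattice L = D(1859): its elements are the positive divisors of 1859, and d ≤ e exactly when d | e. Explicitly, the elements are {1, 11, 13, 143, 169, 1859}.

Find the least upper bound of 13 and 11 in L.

In the divisibility order, the join is the least common multiple: lcm(13, 11) = 143.

143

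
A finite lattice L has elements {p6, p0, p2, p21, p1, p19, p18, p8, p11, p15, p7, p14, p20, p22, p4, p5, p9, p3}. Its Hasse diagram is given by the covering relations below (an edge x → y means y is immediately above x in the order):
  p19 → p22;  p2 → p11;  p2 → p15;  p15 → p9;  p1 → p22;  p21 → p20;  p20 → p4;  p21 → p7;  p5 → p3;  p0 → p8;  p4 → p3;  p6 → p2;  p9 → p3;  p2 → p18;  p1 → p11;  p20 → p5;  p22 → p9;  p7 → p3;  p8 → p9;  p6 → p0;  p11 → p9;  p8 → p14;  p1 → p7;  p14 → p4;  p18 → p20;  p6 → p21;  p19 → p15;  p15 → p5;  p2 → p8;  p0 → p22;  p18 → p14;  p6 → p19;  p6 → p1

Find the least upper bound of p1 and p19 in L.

p22

Common upper bounds of {p1, p19}: p22, p3, p9.
The least among these is p22.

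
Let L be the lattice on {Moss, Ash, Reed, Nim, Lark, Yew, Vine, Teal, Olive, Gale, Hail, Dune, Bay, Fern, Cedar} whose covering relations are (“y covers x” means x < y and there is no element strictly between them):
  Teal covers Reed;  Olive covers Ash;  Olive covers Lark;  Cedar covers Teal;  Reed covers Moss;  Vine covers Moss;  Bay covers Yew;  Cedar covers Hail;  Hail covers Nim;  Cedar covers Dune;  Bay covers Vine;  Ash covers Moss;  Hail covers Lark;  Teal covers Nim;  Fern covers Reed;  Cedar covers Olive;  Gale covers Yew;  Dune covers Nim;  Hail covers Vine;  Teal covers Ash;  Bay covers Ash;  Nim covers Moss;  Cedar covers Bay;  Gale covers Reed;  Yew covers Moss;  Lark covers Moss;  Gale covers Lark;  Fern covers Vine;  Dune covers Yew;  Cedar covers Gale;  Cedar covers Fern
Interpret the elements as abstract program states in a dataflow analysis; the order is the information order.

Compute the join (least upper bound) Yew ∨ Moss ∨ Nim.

Dune

Common upper bounds of {Yew, Moss, Nim}: Cedar, Dune.
The least among these is Dune.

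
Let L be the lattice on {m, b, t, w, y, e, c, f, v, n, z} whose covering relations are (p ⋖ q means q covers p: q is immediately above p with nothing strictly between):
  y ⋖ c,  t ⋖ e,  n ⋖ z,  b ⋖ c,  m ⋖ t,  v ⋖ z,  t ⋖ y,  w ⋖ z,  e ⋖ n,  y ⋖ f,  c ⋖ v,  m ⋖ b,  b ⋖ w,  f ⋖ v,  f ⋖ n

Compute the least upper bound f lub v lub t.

v

Common upper bounds of {f, v, t}: v, z.
The least among these is v.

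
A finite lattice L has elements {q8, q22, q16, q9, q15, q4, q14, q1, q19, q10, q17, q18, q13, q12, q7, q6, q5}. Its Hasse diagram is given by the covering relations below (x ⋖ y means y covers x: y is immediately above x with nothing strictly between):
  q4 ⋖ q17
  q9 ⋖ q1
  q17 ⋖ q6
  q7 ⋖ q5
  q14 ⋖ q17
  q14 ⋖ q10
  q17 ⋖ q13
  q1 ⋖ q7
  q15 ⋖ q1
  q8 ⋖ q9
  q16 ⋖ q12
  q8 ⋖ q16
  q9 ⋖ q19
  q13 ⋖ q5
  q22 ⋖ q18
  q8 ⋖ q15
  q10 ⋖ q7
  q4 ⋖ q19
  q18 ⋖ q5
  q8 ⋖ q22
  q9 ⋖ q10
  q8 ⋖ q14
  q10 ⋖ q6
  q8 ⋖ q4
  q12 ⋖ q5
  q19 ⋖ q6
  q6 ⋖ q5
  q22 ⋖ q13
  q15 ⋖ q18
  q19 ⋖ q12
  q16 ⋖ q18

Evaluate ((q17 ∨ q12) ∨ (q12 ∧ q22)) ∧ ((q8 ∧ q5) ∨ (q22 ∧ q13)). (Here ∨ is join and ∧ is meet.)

q22

q17 ∨ q12 = q5
q12 ∧ q22 = q8
q5 ∨ q8 = q5
q8 ∧ q5 = q8
q22 ∧ q13 = q22
q8 ∨ q22 = q22
q5 ∧ q22 = q22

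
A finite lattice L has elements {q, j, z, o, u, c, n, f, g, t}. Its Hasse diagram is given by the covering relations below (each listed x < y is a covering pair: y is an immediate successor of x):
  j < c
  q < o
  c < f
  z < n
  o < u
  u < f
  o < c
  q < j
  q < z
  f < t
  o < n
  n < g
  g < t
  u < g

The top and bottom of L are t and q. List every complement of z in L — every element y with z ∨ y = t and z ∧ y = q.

c, f, j

Need y with z ∨ y = t and z ∧ y = q.
Checking each element gives: c, f, j.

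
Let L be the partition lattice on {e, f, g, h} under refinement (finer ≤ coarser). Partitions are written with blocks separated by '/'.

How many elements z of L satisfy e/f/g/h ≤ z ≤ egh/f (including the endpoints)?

5

The interval [e/f/g/h, egh/f] = {e/f/g/h, e/f/gh, eg/f/h, egh/f, eh/f/g}, which has 5 elements.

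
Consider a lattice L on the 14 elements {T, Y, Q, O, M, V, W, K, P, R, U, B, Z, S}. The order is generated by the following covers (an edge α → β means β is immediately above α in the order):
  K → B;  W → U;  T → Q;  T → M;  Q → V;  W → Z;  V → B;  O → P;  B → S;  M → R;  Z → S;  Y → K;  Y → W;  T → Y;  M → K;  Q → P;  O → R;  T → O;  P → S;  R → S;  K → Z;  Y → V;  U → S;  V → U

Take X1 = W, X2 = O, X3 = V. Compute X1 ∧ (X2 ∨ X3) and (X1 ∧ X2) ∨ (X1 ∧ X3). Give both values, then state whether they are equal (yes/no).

X2 ∨ X3 = S, so X1 ∧ (X2 ∨ X3) = W ∧ S = W.
X1 ∧ X2 = T and X1 ∧ X3 = Y, so (X1 ∧ X2) ∨ (X1 ∧ X3) = T ∨ Y = Y.
Equal: no.

W; Y; no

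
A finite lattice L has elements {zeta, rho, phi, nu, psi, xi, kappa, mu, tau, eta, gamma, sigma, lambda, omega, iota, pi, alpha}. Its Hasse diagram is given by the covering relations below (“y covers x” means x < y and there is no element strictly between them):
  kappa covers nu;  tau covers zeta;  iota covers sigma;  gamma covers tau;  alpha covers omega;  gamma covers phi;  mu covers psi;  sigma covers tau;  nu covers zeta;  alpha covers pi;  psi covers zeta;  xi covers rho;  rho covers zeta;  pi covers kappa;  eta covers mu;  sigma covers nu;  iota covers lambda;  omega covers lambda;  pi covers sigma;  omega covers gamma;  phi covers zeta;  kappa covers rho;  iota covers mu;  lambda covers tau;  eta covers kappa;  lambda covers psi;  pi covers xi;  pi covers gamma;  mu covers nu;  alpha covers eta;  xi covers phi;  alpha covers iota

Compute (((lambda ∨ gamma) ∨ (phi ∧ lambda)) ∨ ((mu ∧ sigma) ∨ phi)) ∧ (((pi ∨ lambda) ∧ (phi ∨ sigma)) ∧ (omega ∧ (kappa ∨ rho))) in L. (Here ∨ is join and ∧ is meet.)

lambda ∨ gamma = omega
phi ∧ lambda = zeta
omega ∨ zeta = omega
mu ∧ sigma = nu
nu ∨ phi = pi
omega ∨ pi = alpha
pi ∨ lambda = alpha
phi ∨ sigma = pi
alpha ∧ pi = pi
kappa ∨ rho = kappa
omega ∧ kappa = zeta
pi ∧ zeta = zeta
alpha ∧ zeta = zeta

zeta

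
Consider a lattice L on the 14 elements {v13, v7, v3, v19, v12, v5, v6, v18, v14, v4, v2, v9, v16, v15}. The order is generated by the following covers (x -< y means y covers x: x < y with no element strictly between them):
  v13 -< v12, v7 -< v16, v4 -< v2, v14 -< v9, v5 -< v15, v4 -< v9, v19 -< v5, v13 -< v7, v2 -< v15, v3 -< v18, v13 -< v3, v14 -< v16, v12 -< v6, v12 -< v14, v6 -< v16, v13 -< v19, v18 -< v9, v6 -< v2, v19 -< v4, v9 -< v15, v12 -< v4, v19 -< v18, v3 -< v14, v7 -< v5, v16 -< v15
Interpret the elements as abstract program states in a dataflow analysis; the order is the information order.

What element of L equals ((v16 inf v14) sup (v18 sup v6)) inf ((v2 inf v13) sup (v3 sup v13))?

v3

v16 ∧ v14 = v14
v18 ∨ v6 = v15
v14 ∨ v15 = v15
v2 ∧ v13 = v13
v3 ∨ v13 = v3
v13 ∨ v3 = v3
v15 ∧ v3 = v3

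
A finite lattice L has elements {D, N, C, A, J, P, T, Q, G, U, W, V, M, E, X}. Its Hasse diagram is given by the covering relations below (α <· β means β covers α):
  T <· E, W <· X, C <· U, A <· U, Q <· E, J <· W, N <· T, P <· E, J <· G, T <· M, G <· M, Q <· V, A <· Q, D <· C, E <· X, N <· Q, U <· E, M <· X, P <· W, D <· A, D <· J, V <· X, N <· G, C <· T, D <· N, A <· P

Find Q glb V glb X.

Q

Common lower bounds of {Q, V, X}: A, D, N, Q.
The greatest among these is Q.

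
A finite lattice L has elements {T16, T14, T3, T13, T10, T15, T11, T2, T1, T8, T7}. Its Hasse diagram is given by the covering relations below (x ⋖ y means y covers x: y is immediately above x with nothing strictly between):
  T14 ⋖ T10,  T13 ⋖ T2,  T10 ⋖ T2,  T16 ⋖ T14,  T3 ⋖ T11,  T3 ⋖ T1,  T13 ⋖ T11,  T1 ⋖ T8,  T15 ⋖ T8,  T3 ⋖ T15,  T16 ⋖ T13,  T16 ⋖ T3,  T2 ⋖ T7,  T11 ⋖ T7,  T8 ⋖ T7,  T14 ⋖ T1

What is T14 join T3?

Common upper bounds of {T14, T3}: T1, T7, T8.
The least among these is T1.

T1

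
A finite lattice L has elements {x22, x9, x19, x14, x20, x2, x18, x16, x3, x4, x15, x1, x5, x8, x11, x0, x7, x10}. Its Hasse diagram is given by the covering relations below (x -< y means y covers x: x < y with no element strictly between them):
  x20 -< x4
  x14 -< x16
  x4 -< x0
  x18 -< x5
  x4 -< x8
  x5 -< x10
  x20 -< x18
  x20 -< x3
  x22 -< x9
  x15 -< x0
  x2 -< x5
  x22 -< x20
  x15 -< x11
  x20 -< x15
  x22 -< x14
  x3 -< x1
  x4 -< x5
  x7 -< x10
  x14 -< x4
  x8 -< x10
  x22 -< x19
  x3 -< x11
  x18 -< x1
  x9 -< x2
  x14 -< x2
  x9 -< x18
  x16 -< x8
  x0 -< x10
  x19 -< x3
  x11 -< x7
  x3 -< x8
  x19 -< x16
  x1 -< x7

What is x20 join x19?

Common upper bounds of {x20, x19}: x1, x10, x11, x3, x7, x8.
The least among these is x3.

x3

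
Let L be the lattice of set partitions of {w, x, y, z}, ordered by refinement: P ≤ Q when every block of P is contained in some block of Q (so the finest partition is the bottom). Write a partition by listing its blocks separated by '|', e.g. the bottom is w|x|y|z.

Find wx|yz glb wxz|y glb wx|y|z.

wx|y|z

The meet (common refinement) of wx|yz, wxz|y, wx|y|z intersects blocks pairwise, giving wx|y|z.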